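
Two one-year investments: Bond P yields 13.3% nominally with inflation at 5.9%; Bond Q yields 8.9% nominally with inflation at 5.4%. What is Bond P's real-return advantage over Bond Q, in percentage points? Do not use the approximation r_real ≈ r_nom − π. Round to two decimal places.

Bond P real return: 1.133/1.059 − 1 = 6.988%.
Bond Q real return: 1.089/1.054 − 1 = 3.321%.
Difference: 6.988 − 3.321 = 3.667 pp.

3.67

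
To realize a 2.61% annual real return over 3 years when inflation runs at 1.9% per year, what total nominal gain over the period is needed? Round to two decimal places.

Required annual nominal rate: (1+2.61%)(1+1.9%) − 1 = 4.55959%.
Cumulative over 3 years: (1 + 0.0455959)^3 − 1 ≈ 0.14312.

14.31%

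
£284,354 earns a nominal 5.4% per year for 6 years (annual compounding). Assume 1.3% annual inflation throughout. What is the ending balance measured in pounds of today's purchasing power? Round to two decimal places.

Nominal value at maturity: £284,354 × (1 + 5.4%)^6 ≈ £389,854.91.
Price-level factor over 6 years: (1 + 1.3%)^6 ≈ 1.0805793706.
The maturity value deflated by that factor is the answer in today's purchasing power.

£360,783.22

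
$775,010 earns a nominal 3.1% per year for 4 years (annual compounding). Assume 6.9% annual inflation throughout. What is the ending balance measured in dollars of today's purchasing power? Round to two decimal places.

Nominal value at maturity: $775,010 × (1 + 3.1%)^4 ≈ $875,673.02.
Price-level factor over 4 years: (1 + 6.9%)^4 ≈ 1.3059027031.
Dividing the nominal maturity value by the price-level factor gives the value in today's money.

$670,549.97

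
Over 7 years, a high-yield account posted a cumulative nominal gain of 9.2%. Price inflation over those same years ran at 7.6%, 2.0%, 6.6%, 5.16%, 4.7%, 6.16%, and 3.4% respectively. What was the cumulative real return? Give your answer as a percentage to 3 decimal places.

-22.772%

Cumulative inflation factor: 1.076 × 1.020 × 1.066 × 1.0516 × 1.047 × 1.0616 × 1.034 ≈ 1.41400.
Nominal growth factor: 1.09200. Real growth factor = 1.09200 / 1.41400 ≈ 0.77228.
Total real return ≈ -22.7721%.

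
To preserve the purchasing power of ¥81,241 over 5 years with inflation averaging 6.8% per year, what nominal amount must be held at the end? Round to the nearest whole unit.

¥112,884

Cumulative price-level factor: (1+6.8%)^5 ≈ 1.3894926808.
Multiplying ¥81,241 by the price-level factor gives the future nominal sum.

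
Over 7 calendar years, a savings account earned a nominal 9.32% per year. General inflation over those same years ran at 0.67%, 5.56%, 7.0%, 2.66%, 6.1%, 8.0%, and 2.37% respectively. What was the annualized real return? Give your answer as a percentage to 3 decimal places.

4.520%

Cumulative inflation factor: 1.0067 × 1.0556 × 1.070 × 1.0266 × 1.061 × 1.080 × 1.0237 ≈ 1.36929.
Nominal growth factor: 1.86594. Real growth factor = 1.86594 / 1.36929 ≈ 1.36270.
Annualized: 1.36270^(1/7) − 1 ≈ 0.04520.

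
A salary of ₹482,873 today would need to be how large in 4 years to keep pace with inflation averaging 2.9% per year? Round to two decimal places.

Cumulative price-level factor: (1+2.9%)^4 ≈ 1.1211442633.
Multiplying ₹482,873 by the price-level factor gives the future nominal sum.

₹541,370.29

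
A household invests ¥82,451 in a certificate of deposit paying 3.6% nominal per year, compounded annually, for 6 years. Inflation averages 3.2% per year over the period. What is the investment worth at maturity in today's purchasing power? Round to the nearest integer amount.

¥84,387

Nominal value at maturity: ¥82,451 × (1 + 3.6%)^6 ≈ ¥101,942.
Price-level factor over 6 years: (1 + 3.2%)^6 ≈ 1.2080312910.
Dividing the nominal maturity value by the price-level factor gives the value in today's money.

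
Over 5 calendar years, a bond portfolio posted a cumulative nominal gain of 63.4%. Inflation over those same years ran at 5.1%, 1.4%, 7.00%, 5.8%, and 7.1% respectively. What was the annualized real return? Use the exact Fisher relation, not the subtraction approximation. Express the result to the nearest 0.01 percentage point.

4.81%

Cumulative inflation factor: 1.051 × 1.014 × 1.0700 × 1.058 × 1.071 ≈ 1.29211.
Nominal growth factor: 1.63400. Real growth factor = 1.63400 / 1.29211 ≈ 1.26460.
Annualized: 1.26460^(1/5) − 1 ≈ 0.04807.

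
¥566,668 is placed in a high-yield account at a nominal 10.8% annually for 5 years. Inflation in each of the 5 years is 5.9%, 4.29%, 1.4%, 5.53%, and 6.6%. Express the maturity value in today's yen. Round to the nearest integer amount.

¥751,135

Nominal value at maturity: ¥566,668 × (1 + 10.8%)^5 ≈ ¥946,297.
Price-level factor over 5 years: 1.059 × 1.0429 × 1.014 × 1.0553 × 1.066 ≈ 1.2598235587.
The maturity value deflated by that factor is the answer in today's purchasing power.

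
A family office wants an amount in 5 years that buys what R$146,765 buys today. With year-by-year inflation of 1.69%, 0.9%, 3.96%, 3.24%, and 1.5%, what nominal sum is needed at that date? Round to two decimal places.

Cumulative price-level factor: 1.0169 × 1.009 × 1.0396 × 1.0324 × 1.015 ≈ 1.1177629818.
The nominal amount required is R$146,765 scaled up by that factor.

R$164,048.48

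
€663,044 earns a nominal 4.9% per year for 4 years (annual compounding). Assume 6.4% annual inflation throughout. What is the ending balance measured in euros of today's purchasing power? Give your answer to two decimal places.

Nominal value at maturity: €663,044 × (1 + 4.9%)^4 ≈ €802,868.28.
Price-level factor over 4 years: (1 + 6.4%)^4 ≈ 1.2816413532.
Dividing the nominal maturity value by the price-level factor gives the value in today's money.

€626,437.56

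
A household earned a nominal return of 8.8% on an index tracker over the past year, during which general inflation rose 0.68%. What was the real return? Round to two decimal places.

Real return via the Fisher equation: (1 + 8.8%)/(1 + 0.68%) − 1 = 1.088/1.0068 − 1 ≈ 0.08065.

8.07%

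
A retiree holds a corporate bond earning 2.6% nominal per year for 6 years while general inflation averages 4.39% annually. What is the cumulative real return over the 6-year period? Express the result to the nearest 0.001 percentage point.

The annual real rate is (1+2.6%)/(1+4.39%) − 1 = -1.7147%.
Compounded over 6 years: (1 + -0.017147)^6 − 1 ≈ -0.09857.

-9.857%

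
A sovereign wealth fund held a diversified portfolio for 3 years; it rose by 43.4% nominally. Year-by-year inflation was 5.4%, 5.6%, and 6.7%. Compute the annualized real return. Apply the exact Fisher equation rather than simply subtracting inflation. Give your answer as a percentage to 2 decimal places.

6.49%

Cumulative inflation factor: 1.054 × 1.056 × 1.067 ≈ 1.18760.
Nominal growth factor: 1.43400. Real growth factor = 1.43400 / 1.18760 ≈ 1.20748.
Annualized: 1.20748^(1/3) − 1 ≈ 0.06486.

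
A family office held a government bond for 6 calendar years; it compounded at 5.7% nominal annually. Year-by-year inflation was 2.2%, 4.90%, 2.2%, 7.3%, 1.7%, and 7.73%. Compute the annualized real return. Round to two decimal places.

Cumulative inflation factor: 1.022 × 1.0490 × 1.022 × 1.073 × 1.017 × 1.0773 ≈ 1.28806.
Nominal growth factor: 1.39460. Real growth factor = 1.39460 / 1.28806 ≈ 1.08272.
Annualized: 1.08272^(1/6) − 1 ≈ 0.01333.

1.33%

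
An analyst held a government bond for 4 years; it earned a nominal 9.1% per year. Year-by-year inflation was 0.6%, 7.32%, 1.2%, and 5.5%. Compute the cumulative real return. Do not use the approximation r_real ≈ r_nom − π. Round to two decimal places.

Cumulative inflation factor: 1.006 × 1.0732 × 1.012 × 1.055 ≈ 1.15269.
Nominal growth factor: 1.41677. Real growth factor = 1.41677 / 1.15269 ≈ 1.22910.
Total real return ≈ 22.9100%.

22.91%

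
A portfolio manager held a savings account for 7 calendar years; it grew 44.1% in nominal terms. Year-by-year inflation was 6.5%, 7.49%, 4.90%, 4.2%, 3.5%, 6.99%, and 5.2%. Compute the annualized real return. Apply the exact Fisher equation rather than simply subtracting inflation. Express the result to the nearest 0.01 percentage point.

-0.16%

Cumulative inflation factor: 1.065 × 1.0749 × 1.0490 × 1.042 × 1.035 × 1.0699 × 1.052 ≈ 1.45767.
Nominal growth factor: 1.44100. Real growth factor = 1.44100 / 1.45767 ≈ 0.98856.
Annualized: 0.98856^(1/7) − 1 ≈ -0.00164.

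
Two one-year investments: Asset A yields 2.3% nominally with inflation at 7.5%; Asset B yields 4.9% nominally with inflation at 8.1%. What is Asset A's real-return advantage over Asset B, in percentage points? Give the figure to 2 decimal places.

-1.88

Asset A real return: 1.023/1.075 − 1 = -4.837%.
Asset B real return: 1.049/1.081 − 1 = -2.960%.
Difference: -4.837 − (-2.960) = -1.877 pp.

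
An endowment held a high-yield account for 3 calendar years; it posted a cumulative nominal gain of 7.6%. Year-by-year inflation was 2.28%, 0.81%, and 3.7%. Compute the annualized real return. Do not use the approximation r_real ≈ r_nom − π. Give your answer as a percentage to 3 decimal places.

0.210%

Cumulative inflation factor: 1.0228 × 1.0081 × 1.037 ≈ 1.06923.
Nominal growth factor: 1.07600. Real growth factor = 1.07600 / 1.06923 ≈ 1.00633.
Annualized: 1.00633^(1/3) − 1 ≈ 0.00210.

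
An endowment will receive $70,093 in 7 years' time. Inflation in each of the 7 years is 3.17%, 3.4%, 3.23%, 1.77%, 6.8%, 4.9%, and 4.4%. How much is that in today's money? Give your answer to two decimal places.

$53,472.16

Price-level factor over 7 years: 1.0317 × 1.034 × 1.0323 × 1.0177 × 1.068 × 1.049 × 1.044 ≈ 1.3108316254.
Purchasing power today: $70,093 divided by that factor.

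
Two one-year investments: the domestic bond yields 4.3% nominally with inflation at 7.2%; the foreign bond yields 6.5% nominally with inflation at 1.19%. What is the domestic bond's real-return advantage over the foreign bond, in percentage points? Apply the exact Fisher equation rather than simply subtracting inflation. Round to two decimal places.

The domestic bond real return: 1.043/1.072 − 1 = -2.705%.
The foreign bond real return: 1.065/1.0119 − 1 = 5.248%.
Difference: -2.705 − 5.248 = -7.953 pp.

-7.95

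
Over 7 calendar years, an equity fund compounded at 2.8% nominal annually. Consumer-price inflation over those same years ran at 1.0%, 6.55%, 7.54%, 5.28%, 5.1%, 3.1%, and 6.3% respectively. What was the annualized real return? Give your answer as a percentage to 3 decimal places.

-2.059%

Cumulative inflation factor: 1.010 × 1.0655 × 1.0754 × 1.0528 × 1.051 × 1.031 × 1.063 ≈ 1.40341.
Nominal growth factor: 1.21325. Real growth factor = 1.21325 / 1.40341 ≈ 0.86450.
Annualized: 0.86450^(1/7) − 1 ≈ -0.02059.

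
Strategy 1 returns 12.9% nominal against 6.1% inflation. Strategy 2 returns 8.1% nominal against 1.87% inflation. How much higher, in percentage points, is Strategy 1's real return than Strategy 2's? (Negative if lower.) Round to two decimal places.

0.29

Strategy 1 real return: 1.129/1.061 − 1 = 6.409%.
Strategy 2 real return: 1.081/1.0187 − 1 = 6.116%.
Difference: 6.409 − 6.116 = 0.293 pp.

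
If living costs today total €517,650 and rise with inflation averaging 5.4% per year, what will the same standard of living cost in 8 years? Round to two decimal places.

Cumulative price-level factor: (1+5.4%)^8 ≈ 1.5230876162.
The nominal amount required is €517,650 scaled up by that factor.

€788,426.30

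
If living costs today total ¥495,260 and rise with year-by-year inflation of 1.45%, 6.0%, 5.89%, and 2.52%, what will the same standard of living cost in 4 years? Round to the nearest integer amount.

Cumulative price-level factor: 1.0145 × 1.060 × 1.0589 × 1.0252 ≈ 1.1674047672.
The nominal amount required is ¥495,260 scaled up by that factor.

¥578,169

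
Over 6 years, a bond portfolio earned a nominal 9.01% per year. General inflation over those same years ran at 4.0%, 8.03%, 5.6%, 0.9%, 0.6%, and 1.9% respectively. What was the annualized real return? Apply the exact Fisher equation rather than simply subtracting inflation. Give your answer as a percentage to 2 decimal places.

5.35%

Cumulative inflation factor: 1.040 × 1.0803 × 1.056 × 1.009 × 1.006 × 1.019 ≈ 1.22717.
Nominal growth factor: 1.67802. Real growth factor = 1.67802 / 1.22717 ≈ 1.36739.
Annualized: 1.36739^(1/6) − 1 ≈ 0.05353.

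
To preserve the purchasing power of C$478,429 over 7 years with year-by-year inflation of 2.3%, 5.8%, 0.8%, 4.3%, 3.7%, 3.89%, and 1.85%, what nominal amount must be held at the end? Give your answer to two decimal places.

C$597,361.43

Cumulative price-level factor: 1.023 × 1.058 × 1.008 × 1.043 × 1.037 × 1.0389 × 1.0185 ≈ 1.2485894986.
The nominal amount required is C$478,429 scaled up by that factor.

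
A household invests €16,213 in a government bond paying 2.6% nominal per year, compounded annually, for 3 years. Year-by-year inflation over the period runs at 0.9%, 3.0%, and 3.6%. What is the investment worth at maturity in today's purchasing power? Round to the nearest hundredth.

€16,263.62

Nominal value at maturity: €16,213 × (1 + 2.6%)^3 ≈ €17,510.78.
Price-level factor over 3 years: 1.009 × 1.030 × 1.036 = 1.07668372.
Dividing the nominal maturity value by the price-level factor gives the value in today's money.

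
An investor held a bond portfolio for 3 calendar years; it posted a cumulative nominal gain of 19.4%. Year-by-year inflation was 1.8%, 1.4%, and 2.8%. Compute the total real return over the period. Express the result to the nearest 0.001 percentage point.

12.519%

Cumulative inflation factor: 1.018 × 1.014 × 1.028 ≈ 1.06116.
Nominal growth factor: 1.19400. Real growth factor = 1.19400 / 1.06116 ≈ 1.12519.
Total real return ≈ 12.5189%.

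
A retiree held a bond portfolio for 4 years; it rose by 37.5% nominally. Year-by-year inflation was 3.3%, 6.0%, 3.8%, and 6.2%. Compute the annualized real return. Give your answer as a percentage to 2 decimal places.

3.31%

Cumulative inflation factor: 1.033 × 1.060 × 1.038 × 1.062 ≈ 1.20706.
Nominal growth factor: 1.37500. Real growth factor = 1.37500 / 1.20706 ≈ 1.13913.
Annualized: 1.13913^(1/4) − 1 ≈ 0.03310.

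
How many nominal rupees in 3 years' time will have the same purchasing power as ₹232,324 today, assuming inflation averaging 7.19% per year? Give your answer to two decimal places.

₹286,125.71

Cumulative price-level factor: (1+7.19%)^3 ≈ 1.2315805250.
The nominal amount required is ₹232,324 scaled up by that factor.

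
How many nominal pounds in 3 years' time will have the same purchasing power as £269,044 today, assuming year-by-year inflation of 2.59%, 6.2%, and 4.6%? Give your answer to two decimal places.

Cumulative price-level factor: 1.0259 × 1.062 × 1.046 = 1.1396230668.
Multiplying £269,044 by the price-level factor gives the future nominal sum.

£306,608.75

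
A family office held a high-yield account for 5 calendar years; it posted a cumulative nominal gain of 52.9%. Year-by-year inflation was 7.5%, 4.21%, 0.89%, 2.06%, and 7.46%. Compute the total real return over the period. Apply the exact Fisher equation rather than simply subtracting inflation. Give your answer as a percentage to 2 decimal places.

Cumulative inflation factor: 1.075 × 1.0421 × 1.0089 × 1.0206 × 1.0746 ≈ 1.23956.
Nominal growth factor: 1.52900. Real growth factor = 1.52900 / 1.23956 ≈ 1.23350.
Total real return ≈ 23.3500%.

23.35%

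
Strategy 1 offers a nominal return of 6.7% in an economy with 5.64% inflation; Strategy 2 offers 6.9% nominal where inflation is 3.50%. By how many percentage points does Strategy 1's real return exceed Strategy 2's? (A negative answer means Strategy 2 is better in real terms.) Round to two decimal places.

Strategy 1 real return: 1.067/1.0564 − 1 = 1.003%.
Strategy 2 real return: 1.069/1.0350 − 1 = 3.285%.
Difference: 1.003 − 3.285 = -2.282 pp.

-2.28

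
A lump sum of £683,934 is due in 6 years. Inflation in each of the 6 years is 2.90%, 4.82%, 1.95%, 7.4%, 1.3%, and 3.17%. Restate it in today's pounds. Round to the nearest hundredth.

Price-level factor over 6 years: 1.0290 × 1.0482 × 1.0195 × 1.074 × 1.013 × 1.0317 ≈ 1.2342806414.
Purchasing power today: £683,934 divided by that factor.

£554,115.47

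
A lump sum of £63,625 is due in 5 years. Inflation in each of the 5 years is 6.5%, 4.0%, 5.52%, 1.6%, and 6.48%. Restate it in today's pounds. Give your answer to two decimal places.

Price-level factor over 5 years: 1.065 × 1.040 × 1.0552 × 1.016 × 1.0648 ≈ 1.2643854224.
Purchasing power today: £63,625 divided by that factor.

£50,320.89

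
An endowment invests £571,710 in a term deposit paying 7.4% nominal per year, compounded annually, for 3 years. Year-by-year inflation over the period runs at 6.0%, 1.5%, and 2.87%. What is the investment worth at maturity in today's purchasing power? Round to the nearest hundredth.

Nominal value at maturity: £571,710 × (1 + 7.4%)^3 ≈ £708,253.34.
Price-level factor over 3 years: 1.060 × 1.015 × 1.0287 = 1.10677833.
The maturity value deflated by that factor is the answer in today's purchasing power.

£639,923.39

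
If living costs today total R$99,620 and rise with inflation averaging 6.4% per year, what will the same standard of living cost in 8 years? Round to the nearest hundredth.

R$163,636.27

Cumulative price-level factor: (1+6.4%)^8 ≈ 1.6426045583.
The nominal amount required is R$99,620 scaled up by that factor.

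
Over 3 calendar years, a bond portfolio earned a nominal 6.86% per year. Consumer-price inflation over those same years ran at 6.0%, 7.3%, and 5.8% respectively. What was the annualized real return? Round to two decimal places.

Cumulative inflation factor: 1.060 × 1.073 × 1.058 ≈ 1.20335.
Nominal growth factor: 1.22024. Real growth factor = 1.22024 / 1.20335 ≈ 1.01404.
Annualized: 1.01404^(1/3) − 1 ≈ 0.00466.

0.47%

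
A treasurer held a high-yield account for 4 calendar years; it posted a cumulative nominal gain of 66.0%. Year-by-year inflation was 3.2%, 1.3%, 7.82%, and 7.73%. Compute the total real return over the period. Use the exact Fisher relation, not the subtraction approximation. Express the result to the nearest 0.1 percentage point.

Cumulative inflation factor: 1.032 × 1.013 × 1.0782 × 1.0773 ≈ 1.21430.
Nominal growth factor: 1.66000. Real growth factor = 1.66000 / 1.21430 ≈ 1.36705.
Total real return ≈ 36.7045%.

36.7%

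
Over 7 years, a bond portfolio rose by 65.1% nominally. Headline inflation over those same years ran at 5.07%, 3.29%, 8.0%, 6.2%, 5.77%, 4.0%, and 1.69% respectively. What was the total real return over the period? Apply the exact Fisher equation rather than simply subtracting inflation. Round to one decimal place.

Cumulative inflation factor: 1.0507 × 1.0329 × 1.080 × 1.062 × 1.0577 × 1.040 × 1.0169 ≈ 1.39239.
Nominal growth factor: 1.65100. Real growth factor = 1.65100 / 1.39239 ≈ 1.18574.
Total real return ≈ 18.5735%.

18.6%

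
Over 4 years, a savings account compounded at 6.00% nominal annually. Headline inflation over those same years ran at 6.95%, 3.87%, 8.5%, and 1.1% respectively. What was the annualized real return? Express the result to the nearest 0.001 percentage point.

0.889%

Cumulative inflation factor: 1.0695 × 1.0387 × 1.085 × 1.011 ≈ 1.21857.
Nominal growth factor: 1.26248. Real growth factor = 1.26248 / 1.21857 ≈ 1.03603.
Annualized: 1.03603^(1/4) − 1 ≈ 0.00889.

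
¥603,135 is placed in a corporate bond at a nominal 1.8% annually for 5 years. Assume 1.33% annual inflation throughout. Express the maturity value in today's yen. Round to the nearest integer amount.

Nominal value at maturity: ¥603,135 × (1 + 1.8%)^5 ≈ ¥659,407.
Price-level factor over 5 years: (1 + 1.33%)^5 ≈ 1.0682925832.
Dividing the nominal maturity value by the price-level factor gives the value in today's money.

¥617,253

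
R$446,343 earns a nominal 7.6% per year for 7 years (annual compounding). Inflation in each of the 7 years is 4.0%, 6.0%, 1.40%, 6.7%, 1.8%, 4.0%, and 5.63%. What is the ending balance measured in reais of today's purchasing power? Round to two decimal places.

R$558,784.89

Nominal value at maturity: R$446,343 × (1 + 7.6%)^7 ≈ R$745,340.34.
Price-level factor over 7 years: 1.040 × 1.060 × 1.0140 × 1.067 × 1.018 × 1.040 × 1.0563 ≈ 1.3338591616.
The maturity value deflated by that factor is the answer in today's purchasing power.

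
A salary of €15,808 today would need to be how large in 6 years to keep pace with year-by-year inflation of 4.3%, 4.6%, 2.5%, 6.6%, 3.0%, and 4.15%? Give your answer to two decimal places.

Cumulative price-level factor: 1.043 × 1.046 × 1.025 × 1.066 × 1.030 × 1.0415 ≈ 1.2787733063.
Multiplying €15,808 by the price-level factor gives the future nominal sum.

€20,214.85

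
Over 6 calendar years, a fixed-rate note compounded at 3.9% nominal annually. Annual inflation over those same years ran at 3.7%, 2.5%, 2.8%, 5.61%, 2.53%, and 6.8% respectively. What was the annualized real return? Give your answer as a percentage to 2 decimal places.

Cumulative inflation factor: 1.037 × 1.025 × 1.028 × 1.0561 × 1.0253 × 1.068 ≈ 1.26364.
Nominal growth factor: 1.25804. Real growth factor = 1.25804 / 1.26364 ≈ 0.99557.
Annualized: 0.99557^(1/6) − 1 ≈ -0.00074.

-0.07%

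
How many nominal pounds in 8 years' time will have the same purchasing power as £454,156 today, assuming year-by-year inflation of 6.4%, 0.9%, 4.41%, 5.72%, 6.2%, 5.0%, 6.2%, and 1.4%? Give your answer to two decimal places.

Cumulative price-level factor: 1.064 × 1.009 × 1.0441 × 1.0572 × 1.062 × 1.050 × 1.062 × 1.014 ≈ 1.4230112449.
The nominal amount required is £454,156 scaled up by that factor.

£646,269.09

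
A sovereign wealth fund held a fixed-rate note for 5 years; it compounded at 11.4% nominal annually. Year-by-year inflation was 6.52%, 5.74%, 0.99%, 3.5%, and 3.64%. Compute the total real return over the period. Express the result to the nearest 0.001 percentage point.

40.608%

Cumulative inflation factor: 1.0652 × 1.0574 × 1.0099 × 1.035 × 1.0364 ≈ 1.22016.
Nominal growth factor: 1.71564. Real growth factor = 1.71564 / 1.22016 ≈ 1.40608.
Total real return ≈ 40.6078%.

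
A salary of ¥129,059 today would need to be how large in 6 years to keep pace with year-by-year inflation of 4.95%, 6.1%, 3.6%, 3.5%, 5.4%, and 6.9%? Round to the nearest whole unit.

Cumulative price-level factor: 1.0495 × 1.061 × 1.036 × 1.035 × 1.054 × 1.069 ≈ 1.3452910351.
Multiplying ¥129,059 by the price-level factor gives the future nominal sum.

¥173,622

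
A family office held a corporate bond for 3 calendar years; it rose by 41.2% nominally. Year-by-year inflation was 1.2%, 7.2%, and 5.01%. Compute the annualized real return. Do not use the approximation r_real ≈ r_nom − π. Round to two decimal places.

Cumulative inflation factor: 1.012 × 1.072 × 1.0501 ≈ 1.13922.
Nominal growth factor: 1.41200. Real growth factor = 1.41200 / 1.13922 ≈ 1.23945.
Annualized: 1.23945^(1/3) − 1 ≈ 0.07418.

7.42%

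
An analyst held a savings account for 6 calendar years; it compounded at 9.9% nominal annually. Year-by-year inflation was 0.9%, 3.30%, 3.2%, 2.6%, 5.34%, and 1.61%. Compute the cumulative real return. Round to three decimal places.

49.155%

Cumulative inflation factor: 1.009 × 1.0330 × 1.032 × 1.026 × 1.0534 × 1.0161 ≈ 1.18127.
Nominal growth factor: 1.76192. Real growth factor = 1.76192 / 1.18127 ≈ 1.49155.
Total real return ≈ 49.1550%.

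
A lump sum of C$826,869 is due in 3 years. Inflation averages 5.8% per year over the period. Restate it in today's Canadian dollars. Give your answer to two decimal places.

C$698,199.78

Price-level factor over 3 years: (1 + 5.8%)^3 = 1.184287112.
Purchasing power today: C$826,869 divided by that factor.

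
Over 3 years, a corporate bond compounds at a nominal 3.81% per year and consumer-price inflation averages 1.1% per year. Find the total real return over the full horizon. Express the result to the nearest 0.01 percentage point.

The annual real rate is (1+3.81%)/(1+1.1%) − 1 = 2.6805%.
Compounded over 3 years: (1 + 0.026805)^3 − 1 ≈ 0.08259.

8.26%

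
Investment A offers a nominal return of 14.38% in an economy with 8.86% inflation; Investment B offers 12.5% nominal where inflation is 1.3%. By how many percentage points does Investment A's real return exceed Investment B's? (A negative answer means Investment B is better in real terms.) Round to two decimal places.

Investment A real return: 1.1438/1.0886 − 1 = 5.071%.
Investment B real return: 1.125/1.013 − 1 = 11.056%.
Difference: 5.071 − 11.056 = -5.985 pp.

-5.99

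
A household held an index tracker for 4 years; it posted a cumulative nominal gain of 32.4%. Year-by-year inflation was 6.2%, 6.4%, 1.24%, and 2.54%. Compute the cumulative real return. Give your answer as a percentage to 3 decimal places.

12.869%

Cumulative inflation factor: 1.062 × 1.064 × 1.0124 × 1.0254 ≈ 1.17304.
Nominal growth factor: 1.32400. Real growth factor = 1.32400 / 1.17304 ≈ 1.12869.
Total real return ≈ 12.8694%.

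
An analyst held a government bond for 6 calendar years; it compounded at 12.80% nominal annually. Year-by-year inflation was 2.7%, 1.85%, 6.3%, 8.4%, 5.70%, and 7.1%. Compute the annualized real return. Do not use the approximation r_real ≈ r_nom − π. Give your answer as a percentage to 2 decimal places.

7.11%

Cumulative inflation factor: 1.027 × 1.0185 × 1.063 × 1.084 × 1.0570 × 1.071 ≈ 1.36445.
Nominal growth factor: 2.05994. Real growth factor = 2.05994 / 1.36445 ≈ 1.50972.
Annualized: 1.50972^(1/6) − 1 ≈ 0.07107.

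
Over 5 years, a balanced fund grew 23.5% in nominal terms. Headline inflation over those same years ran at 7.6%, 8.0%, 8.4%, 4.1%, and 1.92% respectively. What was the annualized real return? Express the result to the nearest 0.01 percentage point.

Cumulative inflation factor: 1.076 × 1.080 × 1.084 × 1.041 × 1.0192 ≈ 1.33652.
Nominal growth factor: 1.23500. Real growth factor = 1.23500 / 1.33652 ≈ 0.92404.
Annualized: 0.92404^(1/5) − 1 ≈ -0.01568.

-1.57%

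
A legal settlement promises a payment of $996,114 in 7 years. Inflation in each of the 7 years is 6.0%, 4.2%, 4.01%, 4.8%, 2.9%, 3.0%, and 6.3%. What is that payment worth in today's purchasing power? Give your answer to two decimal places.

Price-level factor over 7 years: 1.060 × 1.042 × 1.0401 × 1.048 × 1.029 × 1.030 × 1.063 ≈ 1.3564251301.
Purchasing power today: $996,114 divided by that factor.

$734,367.11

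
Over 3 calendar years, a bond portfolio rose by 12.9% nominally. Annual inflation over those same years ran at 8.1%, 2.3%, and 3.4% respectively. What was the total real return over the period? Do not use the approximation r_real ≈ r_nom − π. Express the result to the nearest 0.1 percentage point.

Cumulative inflation factor: 1.081 × 1.023 × 1.034 ≈ 1.14346.
Nominal growth factor: 1.12900. Real growth factor = 1.12900 / 1.14346 ≈ 0.98735.
Total real return ≈ -1.2648%.

-1.3%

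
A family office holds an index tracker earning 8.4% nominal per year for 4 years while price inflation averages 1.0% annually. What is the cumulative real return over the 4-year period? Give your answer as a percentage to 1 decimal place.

The annual real rate is (1+8.4%)/(1+1.0%) − 1 = 7.3267%.
Compounded over 4 years: (1 + 0.073267)^4 − 1 ≈ 0.32688.

32.7%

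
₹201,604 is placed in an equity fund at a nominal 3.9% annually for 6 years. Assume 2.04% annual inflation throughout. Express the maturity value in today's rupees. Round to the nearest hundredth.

Nominal value at maturity: ₹201,604 × (1 + 3.9%)^6 ≈ ₹253,625.22.
Price-level factor over 6 years: (1 + 2.04%)^6 ≈ 1.1288148124.
Dividing the nominal maturity value by the price-level factor gives the value in today's money.

₹224,682.75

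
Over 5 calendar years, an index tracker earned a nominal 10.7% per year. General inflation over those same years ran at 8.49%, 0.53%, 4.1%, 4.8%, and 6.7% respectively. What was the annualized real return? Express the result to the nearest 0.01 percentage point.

5.54%

Cumulative inflation factor: 1.0849 × 1.0053 × 1.041 × 1.048 × 1.067 ≈ 1.26959.
Nominal growth factor: 1.66241. Real growth factor = 1.66241 / 1.26959 ≈ 1.30941.
Annualized: 1.30941^(1/5) − 1 ≈ 0.05540.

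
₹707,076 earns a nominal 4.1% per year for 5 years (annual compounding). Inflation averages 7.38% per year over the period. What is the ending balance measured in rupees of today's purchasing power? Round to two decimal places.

₹605,484.10

Nominal value at maturity: ₹707,076 × (1 + 4.1%)^5 ≈ ₹864,409.92.
Price-level factor over 5 years: (1 + 7.38%)^5 ≈ 1.4276343804.
The maturity value deflated by that factor is the answer in today's purchasing power.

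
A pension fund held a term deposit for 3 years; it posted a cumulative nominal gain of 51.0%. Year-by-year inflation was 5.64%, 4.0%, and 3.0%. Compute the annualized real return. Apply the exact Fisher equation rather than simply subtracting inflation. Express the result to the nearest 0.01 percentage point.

10.09%

Cumulative inflation factor: 1.0564 × 1.040 × 1.030 ≈ 1.13162.
Nominal growth factor: 1.51000. Real growth factor = 1.51000 / 1.13162 ≈ 1.33438.
Annualized: 1.33438^(1/3) − 1 ≈ 0.10093.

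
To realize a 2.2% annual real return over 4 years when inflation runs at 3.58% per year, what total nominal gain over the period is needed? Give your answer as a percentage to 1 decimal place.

Required annual nominal rate: (1+2.2%)(1+3.58%) − 1 = 5.85876%.
Cumulative over 4 years: (1 + 0.0585876)^4 − 1 ≈ 0.25576.

25.6%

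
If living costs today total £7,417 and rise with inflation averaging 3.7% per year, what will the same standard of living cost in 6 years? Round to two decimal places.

£9,223.61

Cumulative price-level factor: (1+3.7%)^6 ≈ 1.2435765910.
The nominal amount required is £7,417 scaled up by that factor.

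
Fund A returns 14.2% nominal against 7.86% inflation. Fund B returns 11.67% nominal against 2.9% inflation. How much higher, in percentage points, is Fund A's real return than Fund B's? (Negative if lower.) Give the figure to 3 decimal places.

Fund A real return: 1.142/1.0786 − 1 = 5.8780%.
Fund B real return: 1.1167/1.029 − 1 = 8.5228%.
Difference: 5.8780 − 8.5228 = -2.6448 pp.

-2.645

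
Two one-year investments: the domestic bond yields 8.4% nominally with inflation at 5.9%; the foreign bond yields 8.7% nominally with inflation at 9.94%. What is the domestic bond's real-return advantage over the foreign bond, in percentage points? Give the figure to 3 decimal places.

The domestic bond real return: 1.084/1.059 − 1 = 2.3607%.
The foreign bond real return: 1.087/1.0994 − 1 = -1.1279%.
Difference: 2.3607 − (-1.1279) = 3.4886 pp.

3.489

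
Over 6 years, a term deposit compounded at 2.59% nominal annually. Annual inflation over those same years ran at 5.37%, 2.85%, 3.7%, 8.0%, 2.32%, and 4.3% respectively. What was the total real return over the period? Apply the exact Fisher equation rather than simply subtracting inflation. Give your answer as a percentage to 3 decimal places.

-9.996%

Cumulative inflation factor: 1.0537 × 1.0285 × 1.037 × 1.080 × 1.0232 × 1.043 ≈ 1.29529.
Nominal growth factor: 1.16582. Real growth factor = 1.16582 / 1.29529 ≈ 0.90004.
Total real return ≈ -9.9961%.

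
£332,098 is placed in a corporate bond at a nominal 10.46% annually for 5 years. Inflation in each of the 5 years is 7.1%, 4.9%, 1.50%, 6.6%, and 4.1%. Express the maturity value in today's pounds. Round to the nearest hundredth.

£431,571.26

Nominal value at maturity: £332,098 × (1 + 10.46%)^5 ≈ £546,124.24.
Price-level factor over 5 years: 1.071 × 1.049 × 1.0150 × 1.066 × 1.041 ≈ 1.2654323580.
Dividing the nominal maturity value by the price-level factor gives the value in today's money.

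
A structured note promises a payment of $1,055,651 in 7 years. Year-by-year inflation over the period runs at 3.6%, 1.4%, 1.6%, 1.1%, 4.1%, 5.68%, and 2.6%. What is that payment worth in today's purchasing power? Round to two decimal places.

$866,736.12

Price-level factor over 7 years: 1.036 × 1.014 × 1.016 × 1.011 × 1.041 × 1.0568 × 1.026 ≈ 1.2179612433.
Purchasing power today: $1,055,651 divided by that factor.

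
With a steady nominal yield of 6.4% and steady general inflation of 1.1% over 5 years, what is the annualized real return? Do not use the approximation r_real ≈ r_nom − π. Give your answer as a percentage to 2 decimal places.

With constant rates the annual real return is the same each year: (1+6.4%)/(1+1.1%) − 1 = 0.05242.

5.24%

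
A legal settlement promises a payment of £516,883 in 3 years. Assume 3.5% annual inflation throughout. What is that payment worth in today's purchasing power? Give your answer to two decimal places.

£466,198.85

Price-level factor over 3 years: (1 + 3.5%)^3 = 1.108717875.
Purchasing power today: £516,883 divided by that factor.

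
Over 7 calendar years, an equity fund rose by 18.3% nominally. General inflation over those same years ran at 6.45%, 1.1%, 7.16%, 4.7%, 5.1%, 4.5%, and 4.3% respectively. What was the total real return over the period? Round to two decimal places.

-14.47%

Cumulative inflation factor: 1.0645 × 1.011 × 1.0716 × 1.047 × 1.051 × 1.045 × 1.043 ≈ 1.38318.
Nominal growth factor: 1.18300. Real growth factor = 1.18300 / 1.38318 ≈ 0.85527.
Total real return ≈ -14.4726%.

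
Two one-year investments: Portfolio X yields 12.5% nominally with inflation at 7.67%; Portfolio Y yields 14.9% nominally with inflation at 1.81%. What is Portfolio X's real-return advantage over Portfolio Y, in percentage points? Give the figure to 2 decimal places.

-8.37

Portfolio X real return: 1.125/1.0767 − 1 = 4.486%.
Portfolio Y real return: 1.149/1.0181 − 1 = 12.857%.
Difference: 4.486 − 12.857 = -8.371 pp.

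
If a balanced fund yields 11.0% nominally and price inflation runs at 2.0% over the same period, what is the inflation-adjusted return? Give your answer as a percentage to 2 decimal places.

Real return via the Fisher equation: (1 + 11.0%)/(1 + 2.0%) − 1 = 1.110/1.020 − 1 ≈ 0.08824.

8.82%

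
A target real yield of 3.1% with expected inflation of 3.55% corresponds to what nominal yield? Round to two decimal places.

6.76%

By the Fisher equation, 1 + r_nom = (1 + 3.1%)(1 + 3.55%) = 1.031 × 1.0355 = 1.0676005.
So r_nom = 6.76005%.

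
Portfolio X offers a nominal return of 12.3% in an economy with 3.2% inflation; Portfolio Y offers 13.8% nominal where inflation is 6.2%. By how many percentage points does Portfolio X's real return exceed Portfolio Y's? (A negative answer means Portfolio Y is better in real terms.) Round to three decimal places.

Portfolio X real return: 1.123/1.032 − 1 = 8.8178%.
Portfolio Y real return: 1.138/1.062 − 1 = 7.1563%.
Difference: 8.8178 − 7.1563 = 1.6615 pp.

1.662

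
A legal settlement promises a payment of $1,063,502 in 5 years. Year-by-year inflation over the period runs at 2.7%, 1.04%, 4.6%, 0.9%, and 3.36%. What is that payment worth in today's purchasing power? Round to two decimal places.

Price-level factor over 5 years: 1.027 × 1.0104 × 1.046 × 1.009 × 1.0336 ≈ 1.1319809874.
Purchasing power today: $1,063,502 divided by that factor.

$939,505.18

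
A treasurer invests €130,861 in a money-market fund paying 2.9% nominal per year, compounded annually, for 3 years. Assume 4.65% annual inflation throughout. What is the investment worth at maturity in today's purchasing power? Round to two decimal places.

€124,405.24

Nominal value at maturity: €130,861 × (1 + 2.9%)^3 ≈ €142,579.26.
Price-level factor over 3 years: (1 + 4.65%)^3 ≈ 1.1460872946.
The maturity value deflated by that factor is the answer in today's purchasing power.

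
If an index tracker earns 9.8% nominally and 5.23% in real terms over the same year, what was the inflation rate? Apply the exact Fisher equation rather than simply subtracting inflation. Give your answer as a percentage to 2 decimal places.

From (1+r_nom) = (1+r_real)(1+π), we get 1+π = (1 + 9.8%)/(1 + 5.23%) = 1.098/1.0523 ≈ 1.04343.
So π ≈ 4.3429%.

4.34%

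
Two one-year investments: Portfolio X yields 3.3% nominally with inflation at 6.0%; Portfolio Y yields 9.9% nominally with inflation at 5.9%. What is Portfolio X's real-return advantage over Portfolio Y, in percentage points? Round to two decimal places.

-6.32

Portfolio X real return: 1.033/1.060 − 1 = -2.547%.
Portfolio Y real return: 1.099/1.059 − 1 = 3.777%.
Difference: -2.547 − 3.777 = -6.324 pp.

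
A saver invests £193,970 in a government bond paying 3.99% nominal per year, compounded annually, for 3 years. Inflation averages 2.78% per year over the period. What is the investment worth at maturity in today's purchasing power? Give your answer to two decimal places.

£200,901.63

Nominal value at maturity: £193,970 × (1 + 3.99%)^3 ≈ £218,126.94.
Price-level factor over 3 years: (1 + 2.78%)^3 ≈ 1.0857400050.
Dividing the nominal maturity value by the price-level factor gives the value in today's money.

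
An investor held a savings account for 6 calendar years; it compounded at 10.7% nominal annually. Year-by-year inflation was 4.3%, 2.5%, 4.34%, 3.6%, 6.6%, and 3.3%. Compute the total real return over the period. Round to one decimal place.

Cumulative inflation factor: 1.043 × 1.025 × 1.0434 × 1.036 × 1.066 × 1.033 ≈ 1.27255.
Nominal growth factor: 1.84029. Real growth factor = 1.84029 / 1.27255 ≈ 1.44614.
Total real return ≈ 44.6137%.

44.6%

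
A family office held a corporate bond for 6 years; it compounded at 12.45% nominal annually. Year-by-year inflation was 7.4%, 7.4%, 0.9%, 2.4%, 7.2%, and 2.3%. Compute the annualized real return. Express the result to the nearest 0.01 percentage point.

Cumulative inflation factor: 1.074 × 1.074 × 1.009 × 1.024 × 1.072 × 1.023 ≈ 1.30698.
Nominal growth factor: 2.02189. Real growth factor = 2.02189 / 1.30698 ≈ 1.54699.
Annualized: 1.54699^(1/6) − 1 ≈ 0.07543.

7.54%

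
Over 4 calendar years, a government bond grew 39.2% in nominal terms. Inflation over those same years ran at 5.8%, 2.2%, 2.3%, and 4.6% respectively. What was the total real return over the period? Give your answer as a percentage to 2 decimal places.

Cumulative inflation factor: 1.058 × 1.022 × 1.023 × 1.046 ≈ 1.15703.
Nominal growth factor: 1.39200. Real growth factor = 1.39200 / 1.15703 ≈ 1.20308.
Total real return ≈ 20.3082%.

20.31%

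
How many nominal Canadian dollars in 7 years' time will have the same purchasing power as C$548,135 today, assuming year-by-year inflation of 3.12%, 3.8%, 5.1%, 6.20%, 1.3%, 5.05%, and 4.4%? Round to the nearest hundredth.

Cumulative price-level factor: 1.0312 × 1.038 × 1.051 × 1.0620 × 1.013 × 1.0505 × 1.044 ≈ 1.3273134383.
The nominal amount required is C$548,135 scaled up by that factor.

C$727,546.95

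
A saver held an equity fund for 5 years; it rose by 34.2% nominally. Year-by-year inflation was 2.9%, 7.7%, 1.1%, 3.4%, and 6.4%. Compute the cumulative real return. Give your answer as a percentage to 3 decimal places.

8.870%

Cumulative inflation factor: 1.029 × 1.077 × 1.011 × 1.034 × 1.064 ≈ 1.23266.
Nominal growth factor: 1.34200. Real growth factor = 1.34200 / 1.23266 ≈ 1.08870.
Total real return ≈ 8.8700%.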